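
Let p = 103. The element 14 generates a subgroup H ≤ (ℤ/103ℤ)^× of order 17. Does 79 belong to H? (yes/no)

yes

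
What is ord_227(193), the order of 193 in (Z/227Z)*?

The order of 193 must divide p − 1 = 226 = 2 · 113.
Divisors: 1, 2, 113, 226.
Check each in increasing order: 193^1 ≡ 193;  193^2 ≡ 21;  193^113 ≡ 226;  193^226 ≡ 1.
Smallest exponent giving 1 is 226.

226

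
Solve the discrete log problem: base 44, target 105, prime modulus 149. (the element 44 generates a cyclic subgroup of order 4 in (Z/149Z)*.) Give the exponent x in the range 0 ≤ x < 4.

3

Successive powers of 44 modulo 149:
  44^0=1  44^1=44  44^2=148  44^3=105
So 44^3 ≡ 105 (mod 149), giving x = 3.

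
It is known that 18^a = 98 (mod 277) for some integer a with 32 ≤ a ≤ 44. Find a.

Compute 18^32 mod 277 = 154, then multiply by 18 repeatedly:
  18^32=154  18^33=2  18^34=36  18^35=94  18^36=30
  18^37=263  18^38=25  18^39=173  18^40=67  18^41=98
Found 98 at exponent 41.

41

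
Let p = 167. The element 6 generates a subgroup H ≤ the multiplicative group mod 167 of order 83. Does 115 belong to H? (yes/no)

yes

115 ∈ ⟨6⟩ iff 115^83 ≡ 1 (mod 167), since |⟨6⟩| = 83.
115^83 mod 167 = 1.
Since 1 = 1, 115 lies in the subgroup.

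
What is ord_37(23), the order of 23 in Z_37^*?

The order of 23 must divide p − 1 = 36 = 2^2 · 3^2.
Divisors: 1, 2, 3, 4, 6, 9, 12, 18, 36.
Check each in increasing order: 23^1 ≡ 23;  23^2 ≡ 11;  23^3 ≡ 31;  23^4 ≡ 10;  23^6 ≡ 36;  23^9 ≡ 6;  23^12 ≡ 1.
Smallest exponent giving 1 is 12.

12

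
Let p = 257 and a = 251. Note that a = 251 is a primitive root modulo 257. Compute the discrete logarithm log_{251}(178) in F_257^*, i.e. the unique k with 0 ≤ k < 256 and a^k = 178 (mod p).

Baby-step giant-step with m = ceil(sqrt(256)) = 16.
Baby table (251^j mod 257 for j=0..15):
  0:1  1:251  2:36  3:41  4:11  5:191  6:139  7:194
  8:121  9:45  10:244  11:78  12:46  13:238  14:114  15:87
Giant step factor: 251^(-16) ≡ 32 (mod 257).
Scan 178·32^i mod 257 for i = 0, 1, …:
  i=0: 178   i=1: 42   i=2: 59   i=3: 89
  i=4: 21   i=5: 158   i=6: 173   i=7: 139
Match at i=7, j=6: k = 7·16 + 6 = 118.

118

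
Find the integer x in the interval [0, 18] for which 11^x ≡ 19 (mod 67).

8

Compute 11^0 mod 67 = 1, then multiply by 11 repeatedly:
  11^0=1  11^1=11  11^2=54  11^3=58  11^4=35
  11^5=50  11^6=14  11^7=20  11^8=19
Found 19 at exponent 8.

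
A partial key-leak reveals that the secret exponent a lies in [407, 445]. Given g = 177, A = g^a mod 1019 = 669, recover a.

427

Compute 177^407 mod 1019 = 265, then multiply by 177 repeatedly:
  177^407=265  177^408=31  177^409=392  177^410=92  177^411=999
  177^412=536  177^413=105  177^414=243  177^415=213  177^416=1017
  177^417=665  177^418=520  177^419=330  177^420=327  177^421=815
  177^422=576  177^423=52  177^424=33  177^425=746  177^426=591
  177^427=669
Found 669 at exponent 427.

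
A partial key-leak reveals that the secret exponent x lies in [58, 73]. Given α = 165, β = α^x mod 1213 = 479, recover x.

Compute 165^58 mod 1213 = 940, then multiply by 165 repeatedly:
  165^58=940  165^59=1049  165^60=839  165^61=153  165^62=985
  165^63=1196  165^64=834  165^65=541  165^66=716  165^67=479
Found 479 at exponent 67.

67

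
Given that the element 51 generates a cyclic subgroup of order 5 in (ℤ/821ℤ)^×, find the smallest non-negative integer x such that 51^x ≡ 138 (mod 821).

2

Successive powers of 51 modulo 821:
  51^0=1  51^1=51  51^2=138
So 51^2 ≡ 138 (mod 821), giving x = 2.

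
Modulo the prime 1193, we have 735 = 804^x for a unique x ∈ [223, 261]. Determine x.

Compute 804^223 mod 1193 = 810, then multiply by 804 repeatedly:
  804^223=810  804^224=1055  804^225=1190  804^226=1167  804^227=570
  804^228=168  804^229=263  804^230=291  804^231=136  804^232=781
  804^233=406  804^234=735
Found 735 at exponent 234.

234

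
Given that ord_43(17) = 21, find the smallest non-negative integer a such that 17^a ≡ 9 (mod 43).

10

Successive powers of 17 modulo 43:
  17^0=1  17^1=17  17^2=31  17^3=11  17^4=15  17^5=40
  17^6=35  17^7=36  17^8=10  17^9=41  17^10=9
So 17^10 ≡ 9 (mod 43), giving a = 10.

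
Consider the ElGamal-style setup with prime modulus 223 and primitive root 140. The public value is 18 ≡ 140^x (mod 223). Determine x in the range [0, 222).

Baby-step giant-step with m = ceil(sqrt(222)) = 15.
Baby table (140^j mod 223 for j=0..14):
  0:1  1:140  2:199  3:208  4:130  5:137  6:2  7:57
  8:175  9:193  10:37  11:51  12:4  13:114  14:127
Giant step factor: 140^(-15) ≡ 26 (mod 223).
Scan 18·26^i mod 223 for i = 0, 1, …:
  i=0: 18   i=1: 22   i=2: 126   i=3: 154
  i=4: 213   i=5: 186   i=6: 153   i=7: 187
  i=8: 179   i=9: 194   i=10: 138   i=11: 20
  i=12: 74   i=13: 140
Match at i=13, j=1: x = 13·15 + 1 = 196.

196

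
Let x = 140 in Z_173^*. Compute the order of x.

43

The order of 140 must divide p − 1 = 172 = 2^2 · 43.
Divisors: 1, 2, 4, 43, 86, 172.
Check each in increasing order: 140^1 ≡ 140;  140^2 ≡ 51;  140^4 ≡ 6;  140^43 ≡ 1.
Smallest exponent giving 1 is 43.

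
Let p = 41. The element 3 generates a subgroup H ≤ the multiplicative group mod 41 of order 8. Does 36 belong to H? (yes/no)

no

⟨3⟩ has order 8; its elements mod 41 are {1, 3, 9, 14, 27, 32, 38, 40}.
36 is not in this set.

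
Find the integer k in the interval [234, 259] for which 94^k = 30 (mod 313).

Compute 94^234 mod 313 = 25, then multiply by 94 repeatedly:
  94^234=25  94^235=159  94^236=235  94^237=180  94^238=18
  94^239=127  94^240=44  94^241=67  94^242=38  94^243=129
  94^244=232  94^245=211  94^246=115  94^247=168  94^248=142
  94^249=202  94^250=208  94^251=146  94^252=265  94^253=183
  94^254=300  94^255=30
Found 30 at exponent 255.

255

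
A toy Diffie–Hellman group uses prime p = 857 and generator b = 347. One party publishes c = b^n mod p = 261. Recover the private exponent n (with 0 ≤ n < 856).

776

Baby-step giant-step with m = ceil(sqrt(856)) = 30.
Baby table (347^j mod 857 for j=0..29):
  0:1  1:347  2:429  3:602  4:643  5:301  6:750  7:579
  8:375  9:718  10:616  11:359  12:308  13:608  14:154  15:304
  16:77  17:152  18:467  19:76  20:662  21:38  22:331  23:19
  24:594  25:438  26:297  27:219  28:577  29:538
Giant step factor: 347^(-30) ≡ 202 (mod 857).
Scan 261·202^i mod 857 for i = 0, 1, …:
  i=0: 261   i=1: 445   i=2: 762   i=3: 521
  i=4: 688   i=5: 142   i=6: 403   i=7: 848
  i=8: 753   i=9: 417     …   i=24: 413
  i=25: 297
Match at i=25, j=26: n = 25·30 + 26 = 776.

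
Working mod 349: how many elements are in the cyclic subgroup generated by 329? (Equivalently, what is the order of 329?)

174

The order of 329 must divide p − 1 = 348 = 2^2 · 3 · 29.
Divisors: 1, 2, 3, 4, 6, 12, 29, 58, 87, 116, 174, 348.
Check each in increasing order: 329^1 ≡ 329;  329^2 ≡ 51;  329^3 ≡ 27;  329^4 ≡ 158;  329^6 ≡ 31;  329^12 ≡ 263;  329^29 ≡ 123;  329^58 ≡ 122;  329^87 ≡ 348;  329^116 ≡ 226;  329^174 ≡ 1.
Smallest exponent giving 1 is 174.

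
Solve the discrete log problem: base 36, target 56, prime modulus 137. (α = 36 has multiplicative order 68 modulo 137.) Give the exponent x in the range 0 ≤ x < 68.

28

Successive powers of 36 modulo 137:
  36^0=1  36^1=36  36^2=63  36^3=76  36^4=133  36^5=130
  36^6=22  36^7=107  36^8=16  36^9=28  36^10=49  36^11=120
  36^12=73  36^13=25  36^14=78  36^15=68  36^16=119  36^17=37
  36^18=99  36^19=2  36^20=72  36^21=126  36^22=15  36^23=129
  36^24=123  36^25=44  36^26=77  36^27=32  36^28=56
So 36^28 ≡ 56 (mod 137), giving x = 28.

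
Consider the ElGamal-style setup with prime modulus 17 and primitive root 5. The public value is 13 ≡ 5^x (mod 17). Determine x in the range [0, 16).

4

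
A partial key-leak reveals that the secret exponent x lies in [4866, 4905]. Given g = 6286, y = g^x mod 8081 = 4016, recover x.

4870

Compute 6286^4866 mod 8081 = 7107, then multiply by 6286 repeatedly:
  6286^4866=7107  6286^4867=2834  6286^4868=4000  6286^4869=4009  6286^4870=4016
Found 4016 at exponent 4870.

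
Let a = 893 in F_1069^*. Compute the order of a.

1068

The order of 893 must divide p − 1 = 1068 = 2^2 · 3 · 89.
Divisors: 1, 2, 3, 4, 6, 12, 89, 178, 267, 356, 534, 1068.
Check each in increasing order: 893^1 ≡ 893;  893^2 ≡ 1044;  893^3 ≡ 124;  893^4 ≡ 625;  893^6 ≡ 410;  893^12 ≡ 267;  893^89 ≡ 1035;  893^178 ≡ 87;  893^267 ≡ 249;  893^356 ≡ 86;  893^534 ≡ 1068;  893^1068 ≡ 1.
Smallest exponent giving 1 is 1068.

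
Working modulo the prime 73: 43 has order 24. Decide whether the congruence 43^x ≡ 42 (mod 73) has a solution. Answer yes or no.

42 ∈ ⟨43⟩ iff 42^24 ≡ 1 (mod 73), since |⟨43⟩| = 24.
42^24 mod 73 = 64.
Since 64 ≠ 1, 42 does not lie in the subgroup.

no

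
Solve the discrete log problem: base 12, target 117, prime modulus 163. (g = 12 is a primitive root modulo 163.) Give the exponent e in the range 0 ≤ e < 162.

Baby-step giant-step with m = ceil(sqrt(162)) = 13.
Baby table (12^j mod 163 for j=0..12):
  0:1  1:12  2:144  3:98  4:35  5:94  6:150  7:7
  8:84  9:30  10:34  11:82  12:6
Giant step factor: 12^(-13) ≡ 120 (mod 163).
Scan 117·120^i mod 163 for i = 0, 1, …:
  i=0: 117   i=1: 22   i=2: 32   i=3: 91
  i=4: 162   i=5: 43   i=6: 107   i=7: 126
  i=8: 124   i=9: 47   i=10: 98
Match at i=10, j=3: e = 10·13 + 3 = 133.

133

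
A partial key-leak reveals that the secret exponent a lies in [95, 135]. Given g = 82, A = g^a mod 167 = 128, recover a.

122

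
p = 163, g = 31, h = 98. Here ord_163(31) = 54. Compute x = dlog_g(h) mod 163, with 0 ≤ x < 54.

Baby-step giant-step with m = ceil(sqrt(54)) = 8.
Baby table (31^j mod 163 for j=0..7):
  0:1  1:31  2:146  3:125  4:126  5:157  6:140  7:102
Giant step factor: 31^(-8) ≡ 158 (mod 163).
Scan 98·158^i mod 163 for i = 0, 1, …:
  i=0: 98   i=1: 162   i=2: 5   i=3: 138
  i=4: 125
Match at i=4, j=3: x = 4·8 + 3 = 35.

35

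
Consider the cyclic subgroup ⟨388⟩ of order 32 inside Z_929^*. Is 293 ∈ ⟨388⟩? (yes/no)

no

293 ∈ ⟨388⟩ iff 293^32 ≡ 1 (mod 929), since |⟨388⟩| = 32.
293^32 mod 929 = 511.
Since 511 ≠ 1, 293 does not lie in the subgroup.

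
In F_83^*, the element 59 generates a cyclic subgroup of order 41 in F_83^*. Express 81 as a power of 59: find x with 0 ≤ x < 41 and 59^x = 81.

Baby-step giant-step with m = ceil(sqrt(41)) = 7.
Baby table (59^j mod 83 for j=0..6):
  0:1  1:59  2:78  3:37  4:25  5:64  6:41
Giant step factor: 59^(-7) ≡ 7 (mod 83).
Scan 81·7^i mod 83 for i = 0, 1, …:
  i=0: 81   i=1: 69   i=2: 68   i=3: 61
  i=4: 12   i=5: 1
Match at i=5, j=0: x = 5·7 + 0 = 35.

35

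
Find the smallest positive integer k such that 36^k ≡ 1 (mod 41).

20

The order of 36 must divide p − 1 = 40 = 2^3 · 5.
Divisors: 1, 2, 4, 5, 8, 10, 20, 40.
Check each in increasing order: 36^1 ≡ 36;  36^2 ≡ 25;  36^4 ≡ 10;  36^5 ≡ 32;  36^8 ≡ 18;  36^10 ≡ 40;  36^20 ≡ 1.
Smallest exponent giving 1 is 20.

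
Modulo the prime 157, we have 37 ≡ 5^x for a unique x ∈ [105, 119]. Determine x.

116

Compute 5^105 mod 157 = 92, then multiply by 5 repeatedly:
  5^105=92  5^106=146  5^107=102  5^108=39  5^109=38
  5^110=33  5^111=8  5^112=40  5^113=43  5^114=58
  5^115=133  5^116=37
Found 37 at exponent 116.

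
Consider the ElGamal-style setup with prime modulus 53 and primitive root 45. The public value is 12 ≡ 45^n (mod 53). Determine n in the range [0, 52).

15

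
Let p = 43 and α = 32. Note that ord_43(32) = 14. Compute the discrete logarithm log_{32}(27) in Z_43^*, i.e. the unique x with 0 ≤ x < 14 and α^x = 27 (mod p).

Successive powers of 32 modulo 43:
  32^0=1  32^1=32  32^2=35  32^3=2  32^4=21  32^5=27
So 32^5 ≡ 27 (mod 43), giving x = 5.

5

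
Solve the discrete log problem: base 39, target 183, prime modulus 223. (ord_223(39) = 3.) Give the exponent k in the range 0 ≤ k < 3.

Successive powers of 39 modulo 223:
  39^0=1  39^1=39  39^2=183
So 39^2 ≡ 183 (mod 223), giving k = 2.

2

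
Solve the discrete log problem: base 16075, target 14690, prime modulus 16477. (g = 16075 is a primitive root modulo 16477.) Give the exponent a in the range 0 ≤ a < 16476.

Baby-step giant-step with m = ceil(sqrt(16476)) = 129.
Baby table (16075^j mod 16477 for j=0..128):
  0:1  1:16075  2:13311  3:4003  4:5540  5:13792  6:8365  7:15055
  8:11426  9:3831  10:8776  11:14603  12:11883  13:1364  14:11890  15:15027
  16:6205  17:10094  18:12031  19:7776  20:4678  21:14299  22:2275  23:8162
  24:14276  25:11521  26:15072  27:4592  28:15917  29:10919  30:9921  31:15669
  32:11753  33:4193  34:11545  35:5424  36:10993  37:13127  38:12063  39:11389
  40:2228  41:10579  42:14785  43:4627  44:1847  45:15448  46:1733  47:11845
  48:163  49:382  50:11206  51:9886  52:13262  53:7224  54:12381  55:15369
  56:537  57:14804  58:13466  59:7601  60:9120  61:8131  62:10261  63:10805
  64:6318  65:14099  66:290  67:15236  68:4572  69:7480  70:8331  71:12246
  72:3731  73:16022  74:1663  75:7031  76:7582  77:281  78:2377  79:112
  80:4407  81:7902  82:3457  83:10831  84:12343  85:14168  86:5506  87:10983
  88:670  89:10769  90:4313  91:12736  92:4475  93:13520  94:2370  95:2926
  96:10092  97:12835  98:14108  99:13149  100:3219  101:7645  102:7909  103:643
  104:5146  105:7410  106:3517  107:3188  108:3630  109:7193  110:8366  111:14653
  112:8260  113:7834  114:14316  115:11918  116:3771  117:16419  118:6839  119:2381
  120:14981  121:8220  122:7437  123:9140  124:91  125:12849  126:8480  127:1779
  128:9830
Giant step factor: 16075^(-129) ≡ 11493 (mod 16477).
Scan 14690·11493^i mod 16477 for i = 0, 1, …:
  i=0: 14690   i=1: 8828   i=2: 11315   i=3: 6811
  i=4: 13073   i=5: 10703   i=6: 8774   i=7: 342
  i=8: 9080   i=9: 7599     …   i=90: 790
  i=91: 643
Match at i=91, j=103: a = 91·129 + 103 = 11842.

11842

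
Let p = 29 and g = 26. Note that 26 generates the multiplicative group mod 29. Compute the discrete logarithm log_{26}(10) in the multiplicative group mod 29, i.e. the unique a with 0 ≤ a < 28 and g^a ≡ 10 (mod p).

13

Successive powers of 26 modulo 29:
  26^0=1  26^1=26  26^2=9  26^3=2  26^4=23  26^5=18
  26^6=4  26^7=17  26^8=7  26^9=8  26^10=5  26^11=14
  26^12=16  26^13=10
So 26^13 ≡ 10 (mod 29), giving a = 13.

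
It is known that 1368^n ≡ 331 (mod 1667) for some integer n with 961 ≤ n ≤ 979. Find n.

Compute 1368^961 mod 1667 = 1247, then multiply by 1368 repeatedly:
  1368^961=1247  1368^962=555  1368^963=755  1368^964=967  1368^965=925
  1368^966=147  1368^967=1056  1368^968=986  1368^969=245  1368^970=93
  1368^971=532  1368^972=964  1368^973=155  1368^974=331
Found 331 at exponent 974.

974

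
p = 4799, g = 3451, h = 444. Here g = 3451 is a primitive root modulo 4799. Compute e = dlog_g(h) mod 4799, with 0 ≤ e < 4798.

2290

Baby-step giant-step with m = ceil(sqrt(4798)) = 70.
Baby table (3451^j mod 4799 for j=0..69):
  0:1  1:3451  2:3082  3:1398  4:1503  5:3933  6:1211  7:4031
  8:3479  9:3730  10:1312  11:2255  12:2826  13:958  14:4346  15:1171
  16:363  17:174  18:599  19:3579  20:3302  21:2376  22:2884  23:4357
  24:740  25:672  26:1155  27:2735  28:3651  29:2226  30:3526  31:2761
  32:2196  33:775  34:1482  35:3447  36:3675  37:3467  38:710  39:2720
  40:4675  41:3986  42:1752  43:4211  44:789  45:1806  46:3404  47:4051
  48:514  49:2983  50:478  51:3521  52:4702  53:1183  54:3383  55:3565
  56:2978  57:2419  58:2508  59:2511  60:3266  61:2914  62:2309  63:2019
  64:4220  65:3054  66:750  67:1589  68:3181  69:2318
Giant step factor: 3451^(-70) ≡ 1668 (mod 4799).
Scan 444·1668^i mod 4799 for i = 0, 1, …:
  i=0: 444   i=1: 1546   i=2: 1665   i=3: 3398
  i=4: 245   i=5: 745   i=6: 4518   i=7: 1594
  i=8: 146   i=9: 3578     …   i=31: 3378
  i=32: 478
Match at i=32, j=50: e = 32·70 + 50 = 2290.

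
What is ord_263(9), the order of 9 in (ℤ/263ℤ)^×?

131

The order of 9 must divide p − 1 = 262 = 2 · 131.
Divisors: 1, 2, 131, 262.
Check each in increasing order: 9^1 ≡ 9;  9^2 ≡ 81;  9^131 ≡ 1.
Smallest exponent giving 1 is 131.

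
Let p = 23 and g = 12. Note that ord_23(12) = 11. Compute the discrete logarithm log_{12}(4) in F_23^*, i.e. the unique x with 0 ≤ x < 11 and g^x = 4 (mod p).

9

Successive powers of 12 modulo 23:
  12^0=1  12^1=12  12^2=6  12^3=3  12^4=13  12^5=18
  12^6=9  12^7=16  12^8=8  12^9=4
So 12^9 ≡ 4 (mod 23), giving x = 9.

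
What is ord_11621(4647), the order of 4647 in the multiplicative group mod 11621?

The order of 4647 must divide p − 1 = 11620 = 2^2 · 5 · 7 · 83.
Divisors: 1, 2, 4, 5, 7, 10, 14, 20, 28, 35, 70, 83, 140, 166, 332, 415, 581, 830, 1162, 1660, 2324, 2905, 5810, 11620.
Check each in increasing order: 4647^1 ≡ 4647;  4647^2 ≡ 2791;  4647^4 ≡ 3611;  4647^5 ≡ 11214;  4647^7 ≡ 2921;  4647^10 ≡ 2955;  4647^14 ≡ 2427;  4647^20 ≡ 4654;  4647^28 ≡ 10103;  4647^35 ≡ 5144;  4647^70 ≡ 11340;  4647^83 ≡ 4032;  4647^140 ≡ 9235;  4647^166 ≡ 10866;  4647^332 ≡ 596;  4647^415 ≡ 9146;  4647^581 ≡ 9265;  4647^830 ≡ 1358;  4647^1162 ≡ 7519;  4647^1660 ≡ 8046;  4647^2324 ≡ 10817;  4647^2905 ≡ 1.
Smallest exponent giving 1 is 2905.

2905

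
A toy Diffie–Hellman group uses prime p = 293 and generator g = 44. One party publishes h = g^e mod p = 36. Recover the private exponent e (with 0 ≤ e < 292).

Baby-step giant-step with m = ceil(sqrt(292)) = 18.
Baby table (44^j mod 293 for j=0..17):
  0:1  1:44  2:178  3:214  4:40  5:2  6:88  7:63
  8:135  9:80  10:4  11:176  12:126  13:270  14:160  15:8
  16:59  17:252
Giant step factor: 44^(-18) ≡ 121 (mod 293).
Scan 36·121^i mod 293 for i = 0, 1, …:
  i=0: 36   i=1: 254   i=2: 262   i=3: 58
  i=4: 279   i=5: 64   i=6: 126
Match at i=6, j=12: e = 6·18 + 12 = 120.

120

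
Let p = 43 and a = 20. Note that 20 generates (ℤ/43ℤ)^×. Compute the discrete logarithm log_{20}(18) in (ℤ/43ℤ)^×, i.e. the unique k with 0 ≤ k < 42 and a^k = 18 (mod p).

Successive powers of 20 modulo 43:
  20^0=1  20^1=20  20^2=13  20^3=2  20^4=40  20^5=26
  20^6=4  20^7=37  20^8=9  20^9=8  20^10=31  20^11=18
So 20^11 ≡ 18 (mod 43), giving k = 11.

11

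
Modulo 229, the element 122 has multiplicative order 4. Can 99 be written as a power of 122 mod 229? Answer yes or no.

no

⟨122⟩ has order 4; its elements mod 229 are {1, 107, 122, 228}.
99 is not in this set.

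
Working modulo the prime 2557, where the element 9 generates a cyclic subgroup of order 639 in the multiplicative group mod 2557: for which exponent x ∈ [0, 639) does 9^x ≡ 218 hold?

226

Baby-step giant-step with m = ceil(sqrt(639)) = 26.
Baby table (9^j mod 2557 for j=0..25):
  0:1  1:9  2:81  3:729  4:1447  5:238  6:2142  7:1379
  8:2183  9:1748  10:390  11:953  12:906  13:483  14:1790  15:768
  16:1798  17:840  18:2446  19:1558  20:1237  21:905  22:474  23:1709
  24:39  25:351
Giant step factor: 9^(-26) ≡ 429 (mod 2557).
Scan 218·429^i mod 2557 for i = 0, 1, …:
  i=0: 218   i=1: 1470   i=2: 1608   i=3: 1999
  i=4: 976   i=5: 1913   i=6: 2437   i=7: 2217
  i=8: 2446
Match at i=8, j=18: x = 8·26 + 18 = 226.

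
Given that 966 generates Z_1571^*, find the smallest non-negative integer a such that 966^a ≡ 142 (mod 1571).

1190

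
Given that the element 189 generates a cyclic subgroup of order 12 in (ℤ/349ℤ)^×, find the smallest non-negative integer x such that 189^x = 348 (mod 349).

Successive powers of 189 modulo 349:
  189^0=1  189^1=189  189^2=123  189^3=213  189^4=122  189^5=24
  189^6=348
So 189^6 ≡ 348 (mod 349), giving x = 6.

6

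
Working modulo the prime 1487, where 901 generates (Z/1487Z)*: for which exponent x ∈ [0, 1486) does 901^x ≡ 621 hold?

1224

Baby-step giant-step with m = ceil(sqrt(1486)) = 39.
Baby table (901^j mod 1487 for j=0..38):
  0:1  1:901  2:1386  3:1193  4:1279  5:1441  6:190  7:185
  8:141  9:646  10:629  11:182  12:412  13:949  14:24  15:806
  16:550  17:379  18:956  19:383  20:99  21:1466  22:410  23:634
  24:226  25:1394  26:966  27:471  28:576  29:13  30:1304  31:174
  32:639  33:270  34:889  35:983  36:918  37:346  38:963
Giant step factor: 901^(-39) ≡ 495 (mod 1487).
Scan 621·495^i mod 1487 for i = 0, 1, …:
  i=0: 621   i=1: 1073   i=2: 276   i=3: 1303
  i=4: 1114   i=5: 1240   i=6: 1156   i=7: 1212
  i=8: 679   i=9: 43     …   i=30: 278
  i=31: 806
Match at i=31, j=15: x = 31·39 + 15 = 1224.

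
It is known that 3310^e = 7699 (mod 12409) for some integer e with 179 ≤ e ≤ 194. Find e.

183

Compute 3310^179 mod 12409 = 9274, then multiply by 3310 repeatedly:
  3310^179=9274  3310^180=9483  3310^181=6369  3310^182=10908  3310^183=7699
Found 7699 at exponent 183.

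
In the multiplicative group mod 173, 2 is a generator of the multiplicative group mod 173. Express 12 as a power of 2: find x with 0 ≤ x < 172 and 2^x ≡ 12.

29

Successive powers of 2 modulo 173:
  2^0=1  2^1=2  2^2=4  2^3=8  2^4=16  2^5=32
  2^6=64  2^7=128  2^8=83  2^9=166  2^10=159  2^11=145
  2^12=117  2^13=61  2^14=122  2^15=71  2^16=142  2^17=111
  2^18=49  2^19=98  2^20=23  2^21=46  2^22=92  2^23=11
  2^24=22  2^25=44  2^26=88  2^27=3  2^28=6  2^29=12
So 2^29 ≡ 12 (mod 173), giving x = 29.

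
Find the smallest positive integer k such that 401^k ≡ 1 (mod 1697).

The order of 401 must divide p − 1 = 1696 = 2^5 · 53.
Divisors: 1, 2, 4, 8, 16, 32, 53, 106, 212, 424, 848, 1696.
Check each in increasing order: 401^1 ≡ 401;  401^2 ≡ 1283;  401^4 ≡ 1696;  401^8 ≡ 1.
Smallest exponent giving 1 is 8.

8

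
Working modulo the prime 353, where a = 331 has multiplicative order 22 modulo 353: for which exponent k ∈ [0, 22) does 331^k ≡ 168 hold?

Successive powers of 331 modulo 353:
  331^0=1  331^1=331  331^2=131  331^3=295  331^4=217  331^5=168
So 331^5 ≡ 168 (mod 353), giving k = 5.

5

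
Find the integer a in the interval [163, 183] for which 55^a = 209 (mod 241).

170

Compute 55^163 mod 241 = 86, then multiply by 55 repeatedly:
  55^163=86  55^164=151  55^165=111  55^166=80  55^167=62
  55^168=36  55^169=52  55^170=209
Found 209 at exponent 170.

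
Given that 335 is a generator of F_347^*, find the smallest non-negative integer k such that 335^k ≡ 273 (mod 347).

201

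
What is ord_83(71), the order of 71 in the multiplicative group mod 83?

82

The order of 71 must divide p − 1 = 82 = 2 · 41.
Divisors: 1, 2, 41, 82.
Check each in increasing order: 71^1 ≡ 71;  71^2 ≡ 61;  71^41 ≡ 82;  71^82 ≡ 1.
Smallest exponent giving 1 is 82.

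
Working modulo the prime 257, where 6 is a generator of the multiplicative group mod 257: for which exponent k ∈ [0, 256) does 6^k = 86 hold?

Baby-step giant-step with m = ceil(sqrt(256)) = 16.
Baby table (6^j mod 257 for j=0..15):
  0:1  1:6  2:36  3:216  4:11  5:66  6:139  7:63
  8:121  9:212  10:244  11:179  12:46  13:19  14:114  15:170
Giant step factor: 6^(-16) ≡ 32 (mod 257).
Scan 86·32^i mod 257 for i = 0, 1, …:
  i=0: 86   i=1: 182   i=2: 170
Match at i=2, j=15: k = 2·16 + 15 = 47.

47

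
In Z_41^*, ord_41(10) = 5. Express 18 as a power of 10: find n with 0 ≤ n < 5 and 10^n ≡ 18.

Successive powers of 10 modulo 41:
  10^0=1  10^1=10  10^2=18
So 10^2 ≡ 18 (mod 41), giving n = 2.

2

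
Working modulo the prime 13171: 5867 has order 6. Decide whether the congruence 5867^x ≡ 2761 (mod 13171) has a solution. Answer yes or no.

no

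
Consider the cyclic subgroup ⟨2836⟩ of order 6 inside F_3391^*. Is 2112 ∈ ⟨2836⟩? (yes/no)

no

⟨2836⟩ has order 6; its elements mod 3391 are {1, 555, 556, 2835, 2836, 3390}.
2112 is not in this set.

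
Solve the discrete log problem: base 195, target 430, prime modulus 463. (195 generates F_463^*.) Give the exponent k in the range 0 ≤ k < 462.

341

Baby-step giant-step with m = ceil(sqrt(462)) = 22.
Baby table (195^j mod 463 for j=0..21):
  0:1  1:195  2:59  3:393  4:240  5:37  6:270  7:331
  8:188  9:83  10:443  11:267  12:209  13:11  14:293  15:186
  16:156  17:325  18:407  19:192  20:400  21:216
Giant step factor: 195^(-22) ≡ 178 (mod 463).
Scan 430·178^i mod 463 for i = 0, 1, …:
  i=0: 430   i=1: 145   i=2: 345   i=3: 294
  i=4: 13   i=5: 462   i=6: 285   i=7: 263
  i=8: 51   i=9: 281     …   i=14: 233
  i=15: 267
Match at i=15, j=11: k = 15·22 + 11 = 341.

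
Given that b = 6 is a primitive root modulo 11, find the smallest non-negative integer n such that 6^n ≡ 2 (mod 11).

Successive powers of 6 modulo 11:
  6^0=1  6^1=6  6^2=3  6^3=7  6^4=9  6^5=10
  6^6=5  6^7=8  6^8=4  6^9=2
So 6^9 ≡ 2 (mod 11), giving n = 9.

9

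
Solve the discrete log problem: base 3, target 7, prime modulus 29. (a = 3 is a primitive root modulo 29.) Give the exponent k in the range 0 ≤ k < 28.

8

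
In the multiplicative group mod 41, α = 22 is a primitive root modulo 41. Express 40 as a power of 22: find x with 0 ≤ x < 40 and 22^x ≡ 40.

20

Successive powers of 22 modulo 41:
  22^0=1  22^1=22  22^2=33  22^3=29  22^4=23  22^5=14
  22^6=21  22^7=11  22^8=37  22^9=35  22^10=32  22^11=7
  22^12=31  22^13=26  22^14=39  22^15=38  22^16=16  22^17=24
  22^18=36  22^19=13  22^20=40
So 22^20 ≡ 40 (mod 41), giving x = 20.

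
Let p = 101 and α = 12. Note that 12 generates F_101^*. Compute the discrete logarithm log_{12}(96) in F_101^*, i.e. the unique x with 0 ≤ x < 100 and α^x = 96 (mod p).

Baby-step giant-step with m = ceil(sqrt(100)) = 10.
Baby table (12^j mod 101 for j=0..9):
  0:1  1:12  2:43  3:11  4:31  5:69  6:20  7:38
  8:52  9:18
Giant step factor: 12^(-10) ≡ 65 (mod 101).
Scan 96·65^i mod 101 for i = 0, 1, …:
  i=0: 96   i=1: 79   i=2: 85   i=3: 71
  i=4: 70   i=5: 5   i=6: 22   i=7: 16
  i=8: 30   i=9: 31
Match at i=9, j=4: x = 9·10 + 4 = 94.

94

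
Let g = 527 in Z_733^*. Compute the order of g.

122

The order of 527 must divide p − 1 = 732 = 2^2 · 3 · 61.
Divisors: 1, 2, 3, 4, 6, 12, 61, 122, 183, 244, 366, 732.
Check each in increasing order: 527^1 ≡ 527;  527^2 ≡ 655;  527^3 ≡ 675;  527^4 ≡ 220;  527^6 ≡ 432;  527^12 ≡ 442;  527^61 ≡ 732;  527^122 ≡ 1.
Smallest exponent giving 1 is 122.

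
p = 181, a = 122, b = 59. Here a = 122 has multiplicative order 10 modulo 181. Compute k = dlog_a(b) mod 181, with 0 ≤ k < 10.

6

Successive powers of 122 modulo 181:
  122^0=1  122^1=122  122^2=42  122^3=56  122^4=135  122^5=180
  122^6=59
So 122^6 ≡ 59 (mod 181), giving k = 6.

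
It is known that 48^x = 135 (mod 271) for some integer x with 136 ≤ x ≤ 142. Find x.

137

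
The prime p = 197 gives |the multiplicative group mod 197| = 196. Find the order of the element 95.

196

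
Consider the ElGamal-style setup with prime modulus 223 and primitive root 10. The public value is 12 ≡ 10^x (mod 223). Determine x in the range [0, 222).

Baby-step giant-step with m = ceil(sqrt(222)) = 15.
Baby table (10^j mod 223 for j=0..14):
  0:1  1:10  2:100  3:108  4:188  5:96  6:68  7:11
  8:110  9:208  10:73  11:61  12:164  13:79  14:121
Giant step factor: 10^(-15) ≡ 54 (mod 223).
Scan 12·54^i mod 223 for i = 0, 1, …:
  i=0: 12   i=1: 202   i=2: 204   i=3: 89
  i=4: 123   i=5: 175   i=6: 84   i=7: 76
  i=8: 90   i=9: 177   i=10: 192   i=11: 110
Match at i=11, j=8: x = 11·15 + 8 = 173.

173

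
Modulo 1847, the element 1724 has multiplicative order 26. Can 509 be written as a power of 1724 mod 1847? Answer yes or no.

509 ∈ ⟨1724⟩ iff 509^26 ≡ 1 (mod 1847), since |⟨1724⟩| = 26.
509^26 mod 1847 = 1.
Since 1 = 1, 509 lies in the subgroup.

yes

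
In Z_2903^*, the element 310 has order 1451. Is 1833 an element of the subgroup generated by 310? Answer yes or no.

1833 ∈ ⟨310⟩ iff 1833^1451 ≡ 1 (mod 2903), since |⟨310⟩| = 1451.
1833^1451 mod 2903 = 2902.
Since 2902 ≠ 1, 1833 does not lie in the subgroup.

no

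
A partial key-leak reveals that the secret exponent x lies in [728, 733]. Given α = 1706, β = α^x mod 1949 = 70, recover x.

732

Compute 1706^728 mod 1949 = 755, then multiply by 1706 repeatedly:
  1706^728=755  1706^729=1690  1706^730=569  1706^731=112  1706^732=70
Found 70 at exponent 732.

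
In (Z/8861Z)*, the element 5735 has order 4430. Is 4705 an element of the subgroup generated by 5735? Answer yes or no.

4705 ∈ ⟨5735⟩ iff 4705^4430 ≡ 1 (mod 8861), since |⟨5735⟩| = 4430.
4705^4430 mod 8861 = 8860.
Since 8860 ≠ 1, 4705 does not lie in the subgroup.

no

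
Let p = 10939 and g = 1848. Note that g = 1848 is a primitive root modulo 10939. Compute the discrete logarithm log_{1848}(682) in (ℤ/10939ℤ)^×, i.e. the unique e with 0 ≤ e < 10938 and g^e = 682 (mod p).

Baby-step giant-step with m = ceil(sqrt(10938)) = 105.
Baby table (1848^j mod 10939 for j=0..104):
  0:1  1:1848  2:2136  3:9288  4:933  5:6761  6:1990  7:2016
  8:6308  9:7149  10:7979  11:10359  12:182  13:8166  14:5887  15:5810
  16:5721  17:5334  18:1193  19:5925  20:10400  21:10316  22:8230  23:3830
  24:307  25:9447  26:10351  27:7276  28:2017  29:8156  30:9285  31:6328
  32:353  33:6943  34:10156  35:7903  36:1179  37:1931  38:2374  39:613
  40:6107  41:7627  42:5264  43:3101  44:9551  45:5641  46:10640  47:5337
  48:6737  49:1394  50:5447  51:2176  52:6635  53:9800  54:6355  55:6493
  56:9920  57:9335  58:277  59:8702  60:966  61:2111  62:6844  63:2228
  64:4280  65:543  66:8015  67:314  68:505  69:3425  70:6658  71:8548
  72:788  73:1337  74:9501  75:753  76:2291  77:375  78:3843  79:2453
  80:4398  81:10766  82:8466  83:2398  84:1209  85:2676  86:820  87:5778
  88:1280  89:2616  90:10269  91:8886  92:1889  93:1331  94:9352  95:9815
  96:1258  97:5716  98:7033  99:1452  100:3241  101:5735  102:9328  103:9219
  104:4689
Giant step factor: 1848^(-105) ≡ 6167 (mod 10939).
Scan 682·6167^i mod 10939 for i = 0, 1, …:
  i=0: 682   i=1: 5318   i=2: 984   i=3: 8122
  i=4: 9632   i=5: 1774   i=6: 1258
Match at i=6, j=96: e = 6·105 + 96 = 726.

726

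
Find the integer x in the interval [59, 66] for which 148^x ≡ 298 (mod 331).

63

Compute 148^59 mod 331 = 312, then multiply by 148 repeatedly:
  148^59=312  148^60=167  148^61=222  148^62=87  148^63=298
Found 298 at exponent 63.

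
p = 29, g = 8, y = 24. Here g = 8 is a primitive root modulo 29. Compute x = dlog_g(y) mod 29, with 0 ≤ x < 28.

Successive powers of 8 modulo 29:
  8^0=1  8^1=8  8^2=6  8^3=19  8^4=7  8^5=27
  8^6=13  8^7=17  8^8=20  8^9=15  8^10=4  8^11=3
  8^12=24
So 8^12 ≡ 24 (mod 29), giving x = 12.

12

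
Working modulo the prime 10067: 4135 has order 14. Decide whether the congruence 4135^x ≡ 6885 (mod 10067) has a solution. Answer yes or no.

⟨4135⟩ has order 14; its elements mod 10067 are {1, 356, 2278, 3182, 4135, 4459, 4779, 5288, 5608, 5932, 6885, 7789, 9711, 10066}.
6885 is in this set.

yes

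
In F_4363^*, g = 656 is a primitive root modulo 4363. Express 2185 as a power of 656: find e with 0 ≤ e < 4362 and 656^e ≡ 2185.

2498

Baby-step giant-step with m = ceil(sqrt(4362)) = 67.
Baby table (656^j mod 4363 for j=0..66):
  0:1  1:656  2:2762  3:1227  4:2120  5:3286  6:294  7:892
  8:510  9:2972  10:3734  11:1861  12:3539  13:468  14:1598  15:1168
  16:2683  17:1759  18:2072  19:2339  20:2971  21:3078  22:3462  23:2312
  24:2711  25:2675  26:874  27:1791  28:1249  29:3463  30:2968  31:1110
  32:3902  33:2994  34:714  35:1543  36:4355  37:3478  38:4082  39:3273
  40:492  41:4253  42:2011  43:1590  44:283  45:2402  46:669  47:2564
  48:2229  49:619  50:305  51:3745  52:351  53:3380  54:876  55:3103
  56:2410  57:1554  58:2845  59:3319  60:127  61:415  62:1734  63:3124
  64:3097  65:2837  66:2434
Giant step factor: 656^(-67) ≡ 4278 (mod 4363).
Scan 2185·4278^i mod 4363 for i = 0, 1, …:
  i=0: 2185   i=1: 1884   i=2: 1291   i=3: 3703
  i=4: 3744   i=5: 259   i=6: 4163   i=7: 3911
  i=8: 3516   i=9: 2187     …   i=36: 1923
  i=37: 2339
Match at i=37, j=19: e = 37·67 + 19 = 2498.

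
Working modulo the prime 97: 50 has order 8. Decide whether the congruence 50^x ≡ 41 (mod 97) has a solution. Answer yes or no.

no

41 ∈ ⟨50⟩ iff 41^8 ≡ 1 (mod 97), since |⟨50⟩| = 8.
41^8 mod 97 = 6.
Since 6 ≠ 1, 41 does not lie in the subgroup.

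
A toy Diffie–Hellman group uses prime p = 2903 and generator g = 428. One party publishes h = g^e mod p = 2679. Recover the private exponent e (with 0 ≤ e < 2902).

Baby-step giant-step with m = ceil(sqrt(2902)) = 54.
Baby table (428^j mod 2903 for j=0..53):
  0:1  1:428  2:295  3:1431  4:2838  5:1210  6:1146  7:2784
  8:1322  9:2634  10:988  11:1929  12:1160  13:67  14:2549  15:2347
  16:78  17:1451  18:2689  19:1304  20:736  21:1484  22:2298  23:2330
  24:1511  25:2242  26:1586  27:2409  28:487  29:2323  30:1418  31:177
  32:278  33:2864  34:726  35:107  36:2251  37:2535  38:2161  39:1754
  40:1738  41:696  42:1782  43:2110  44:247  45:1208  46:290  47:2194
  48:1363  49:2764  50:1471  51:2540  52:1398  53:326
Giant step factor: 428^(-54) ≡ 142 (mod 2903).
Scan 2679·142^i mod 2903 for i = 0, 1, …:
  i=0: 2679   i=1: 125   i=2: 332   i=3: 696
Match at i=3, j=41: e = 3·54 + 41 = 203.

203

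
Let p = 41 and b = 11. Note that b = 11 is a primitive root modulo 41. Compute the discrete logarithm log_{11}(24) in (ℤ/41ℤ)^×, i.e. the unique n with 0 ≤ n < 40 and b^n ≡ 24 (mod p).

31

Successive powers of 11 modulo 41:
  11^0=1  11^1=11  11^2=39  11^3=19  11^4=4  11^5=3
  11^6=33  11^7=35  11^8=16  11^9=12  11^10=9  11^11=17
  11^12=23  11^13=7  11^14=36  11^15=27  11^16=10  11^17=28
  11^18=21  11^19=26  11^20=40  11^21=30  11^22=2  11^23=22
  11^24=37  11^25=38  11^26=8  11^27=6  11^28=25  11^29=29
  11^30=32  11^31=24
So 11^31 ≡ 24 (mod 41), giving n = 31.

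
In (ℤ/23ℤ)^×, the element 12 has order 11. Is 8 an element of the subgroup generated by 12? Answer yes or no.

yes

8 ∈ ⟨12⟩ iff 8^11 ≡ 1 (mod 23), since |⟨12⟩| = 11.
8^11 mod 23 = 1.
Since 1 = 1, 8 lies in the subgroup.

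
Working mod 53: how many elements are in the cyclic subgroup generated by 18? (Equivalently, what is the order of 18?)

The order of 18 must divide p − 1 = 52 = 2^2 · 13.
Divisors: 1, 2, 4, 13, 26, 52.
Check each in increasing order: 18^1 ≡ 18;  18^2 ≡ 6;  18^4 ≡ 36;  18^13 ≡ 23;  18^26 ≡ 52;  18^52 ≡ 1.
Smallest exponent giving 1 is 52.

52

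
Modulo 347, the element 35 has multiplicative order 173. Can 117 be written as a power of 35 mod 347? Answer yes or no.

117 ∈ ⟨35⟩ iff 117^173 ≡ 1 (mod 347), since |⟨35⟩| = 173.
117^173 mod 347 = 1.
Since 1 = 1, 117 lies in the subgroup.

yes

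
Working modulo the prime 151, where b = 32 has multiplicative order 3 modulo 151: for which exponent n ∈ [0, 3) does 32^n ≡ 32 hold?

Successive powers of 32 modulo 151:
  32^0=1  32^1=32
So 32^1 ≡ 32 (mod 151), giving n = 1.

1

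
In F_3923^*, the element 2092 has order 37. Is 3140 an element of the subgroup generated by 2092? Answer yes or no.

3140 ∈ ⟨2092⟩ iff 3140^37 ≡ 1 (mod 3923), since |⟨2092⟩| = 37.
3140^37 mod 3923 = 1.
Since 1 = 1, 3140 lies in the subgroup.

yes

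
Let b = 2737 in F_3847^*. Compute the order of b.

3846

The order of 2737 must divide p − 1 = 3846 = 2 · 3 · 641.
Divisors: 1, 2, 3, 6, 641, 1282, 1923, 3846.
Check each in increasing order: 2737^1 ≡ 2737;  2737^2 ≡ 1060;  2737^3 ≡ 582;  2737^6 ≡ 188;  2737^641 ≡ 1955;  2737^1282 ≡ 1954;  2737^1923 ≡ 3846;  2737^3846 ≡ 1.
Smallest exponent giving 1 is 3846.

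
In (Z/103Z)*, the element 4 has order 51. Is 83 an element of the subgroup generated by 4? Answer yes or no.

yes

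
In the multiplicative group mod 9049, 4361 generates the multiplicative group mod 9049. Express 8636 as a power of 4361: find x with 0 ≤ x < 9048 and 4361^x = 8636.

1131

Baby-step giant-step with m = ceil(sqrt(9048)) = 96.
Baby table (4361^j mod 9049 for j=0..95):
  0:1  1:4361  2:6372  3:7862  4:8570  5:1400  6:6374  7:7535
  8:3216  9:8075  10:5416  11:1286  12:6915  13:5047  14:2799  15:8387
  16:8698  17:7619  18:7580  19:383  20:5247  21:6295  22:6878  23:6572
  24:2309  25:7061  26:8323  27:1064  28:7016  29:2107  30:3892  31:6137
  32:5564  33:4235  34:8875  35:1302  36:4299  37:7460  38:1905  39:723
  40:3951  41:1015  42:1454  43:6594  44:7761  45:2461  46:307  47:8624
  48:1620  49:6600  50:6780  51:4497  52:2234  53:5750  54:971  55:8648
  56:6745  57:5695  58:5439  59:2050  60:8687  61:4893  62:831  63:4391
  64:1467  65:8993  66:107  67:5128  68:3129  69:8726  70:3041  71:5016
  72:3343  73:884  74:250  75:4370  76:376  77:1867  78:6936  79:6138
  80:876  81:1558  82:7688  83:823  84:5699  85:4785  86:391  87:3939
  88:2977  89:6431  90:2740  91:4460  92:3759  93:5260  94:8694  95:8273
Giant step factor: 4361^(-96) ≡ 4334 (mod 9049).
Scan 8636·4334^i mod 9049 for i = 0, 1, …:
  i=0: 8636   i=1: 1760   i=2: 8582   i=3: 2998
  i=4: 8017   i=5: 6567   i=6: 2273   i=7: 5870
  i=8: 3841   i=9: 5783   i=10: 6841   i=11: 4370
Match at i=11, j=75: x = 11·96 + 75 = 1131.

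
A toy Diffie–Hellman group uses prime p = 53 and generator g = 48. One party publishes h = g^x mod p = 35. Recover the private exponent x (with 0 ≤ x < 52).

45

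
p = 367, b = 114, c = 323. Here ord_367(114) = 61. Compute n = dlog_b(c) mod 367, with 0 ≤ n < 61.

10

Successive powers of 114 modulo 367:
  114^0=1  114^1=114  114^2=151  114^3=332  114^4=47  114^5=220
  114^6=124  114^7=190  114^8=7  114^9=64  114^10=323
So 114^10 ≡ 323 (mod 367), giving n = 10.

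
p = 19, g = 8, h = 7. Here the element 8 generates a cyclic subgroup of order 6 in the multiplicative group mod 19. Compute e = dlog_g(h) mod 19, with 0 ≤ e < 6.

Successive powers of 8 modulo 19:
  8^0=1  8^1=8  8^2=7
So 8^2 ≡ 7 (mod 19), giving e = 2.

2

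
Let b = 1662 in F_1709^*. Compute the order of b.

854

The order of 1662 must divide p − 1 = 1708 = 2^2 · 7 · 61.
Divisors: 1, 2, 4, 7, 14, 28, 61, 122, 244, 427, 854, 1708.
Check each in increasing order: 1662^1 ≡ 1662;  1662^2 ≡ 500;  1662^4 ≡ 486;  1662^7 ≡ 247;  1662^14 ≡ 1194;  1662^28 ≡ 330;  1662^61 ≡ 134;  1662^122 ≡ 866;  1662^244 ≡ 1414;  1662^427 ≡ 1708;  1662^854 ≡ 1.
Smallest exponent giving 1 is 854.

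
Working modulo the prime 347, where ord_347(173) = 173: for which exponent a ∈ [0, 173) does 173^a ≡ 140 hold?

Baby-step giant-step with m = ceil(sqrt(173)) = 14.
Baby table (173^j mod 347 for j=0..13):
  0:1  1:173  2:87  3:130  4:282  5:206  6:244  7:225
  8:61  9:143  10:102  11:296  12:199  13:74
Giant step factor: 173^(-14) ≡ 75 (mod 347).
Scan 140·75^i mod 347 for i = 0, 1, …:
  i=0: 140   i=1: 90   i=2: 157   i=3: 324
  i=4: 10   i=5: 56   i=6: 36   i=7: 271
  i=8: 199
Match at i=8, j=12: a = 8·14 + 12 = 124.

124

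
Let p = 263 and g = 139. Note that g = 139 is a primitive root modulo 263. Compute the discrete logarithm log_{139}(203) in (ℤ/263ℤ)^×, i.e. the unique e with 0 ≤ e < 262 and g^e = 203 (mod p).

Successive powers of 139 modulo 263:
  139^0=1  139^1=139  139^2=122  139^3=126  139^4=156  139^5=118
  139^6=96  139^7=194  139^8=140  139^9=261  139^10=248  139^11=19
  139^12=11  139^13=214  139^14=27  139^15=71  139^16=138  139^17=246
  139^18=4  139^19=30  139^20=225  139^21=241  139^22=98  139^23=209
  139^24=121  139^25=250  139^26=34  139^27=255  139^28=203
So 139^28 ≡ 203 (mod 263), giving e = 28.

28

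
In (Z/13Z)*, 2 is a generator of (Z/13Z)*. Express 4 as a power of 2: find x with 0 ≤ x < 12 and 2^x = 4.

Successive powers of 2 modulo 13:
  2^0=1  2^1=2  2^2=4
So 2^2 ≡ 4 (mod 13), giving x = 2.

2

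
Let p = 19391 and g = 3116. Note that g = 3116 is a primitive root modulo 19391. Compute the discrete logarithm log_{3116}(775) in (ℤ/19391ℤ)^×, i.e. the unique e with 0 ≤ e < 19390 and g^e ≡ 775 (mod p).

Baby-step giant-step with m = ceil(sqrt(19390)) = 140.
Baby table (3116^j mod 19391 for j=0..139):
  0:1  1:3116  2:13956  3:12274  4:6732  5:15241  6:2397  7:3517
  8:3057  9:4631  10:3292  11:33  12:5873  13:14555  14:17222  15:8855
  16:18178  17:1537  18:19106  19:3926  20:17086  21:11681  22:1089  23:19290
  24:14931  25:5987  26:1350  27:18144  28:11939  29:9986  30:13212  31:1499
  32:17044  33:16546  34:16058  35:7948  36:3661  37:5768  38:17022  39:6167
  40:19282  41:9394  42:10685  43:113  44:3070  45:6357  46:10201  47:4467
  48:15825  49:18778  50:9601  51:15794  52:19137  53:3567  54:3729  55:4355
  56:15871  57:6986  58:11674  59:18059  60:18553  61:6577  62:17036  63:11009
  64:1365  65:6711  66:7978  67:186  68:17237  69:16813  70:14217  71:11128
  72:3740  73:19240  74:14259  75:6263  76:8162  77:11191  78:6138  79:6482
  80:11881  81:3777  82:18186  83:7074  84:14408  85:5163  86:12769  87:17263
  88:874  89:8644  90:605  91:4253  92:8295  93:18408  94:750  95:10080
  96:15251  97:14166  98:7340  99:9451  100:13778  101:574  102:4612  103:2261
  104:6343  105:5359  106:2993  107:18508  108:2094  109:9528  110:1627  111:8681
  112:18942  113:16459  114:16440  115:15409  116:2328  117:1814  118:9643  119:10929
  120:4168  121:14909  122:14999  123:4574  124:199  125:18963  126:4331  127:18651
  128:1689  129:7963  130:11619  131:1807  132:7222  133:10192  134:15205  135:6567
  136:5267  137:7186  138:14362  139:16955
Giant step factor: 3116^(-140) ≡ 18044 (mod 19391).
Scan 775·18044^i mod 19391 for i = 0, 1, …:
  i=0: 775   i=1: 3189   i=2: 9219   i=3: 11638
  i=4: 10933   i=5: 10409   i=6: 18161   i=7: 8575
  i=8: 6511   i=9: 13806     …   i=121: 3079
  i=122: 2261
Match at i=122, j=103: e = 122·140 + 103 = 17183.

17183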